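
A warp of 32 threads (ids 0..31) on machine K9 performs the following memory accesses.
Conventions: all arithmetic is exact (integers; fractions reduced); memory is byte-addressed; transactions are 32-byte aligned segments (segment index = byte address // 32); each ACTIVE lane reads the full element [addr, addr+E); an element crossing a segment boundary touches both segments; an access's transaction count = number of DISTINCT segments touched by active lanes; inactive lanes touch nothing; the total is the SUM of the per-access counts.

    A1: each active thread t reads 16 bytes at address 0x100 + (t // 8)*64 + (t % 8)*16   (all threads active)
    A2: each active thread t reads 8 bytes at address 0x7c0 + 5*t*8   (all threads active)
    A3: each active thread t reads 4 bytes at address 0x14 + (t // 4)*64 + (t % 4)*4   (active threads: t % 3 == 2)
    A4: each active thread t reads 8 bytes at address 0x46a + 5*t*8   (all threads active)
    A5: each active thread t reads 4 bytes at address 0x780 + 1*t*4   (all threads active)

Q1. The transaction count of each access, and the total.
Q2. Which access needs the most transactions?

A1: 10 transactions
A2: 32 transactions
A3: 10 transactions
A4: 40 transactions
A5: 4 transactions

Answer: 10,32,10,40,4; total 96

Answer: A4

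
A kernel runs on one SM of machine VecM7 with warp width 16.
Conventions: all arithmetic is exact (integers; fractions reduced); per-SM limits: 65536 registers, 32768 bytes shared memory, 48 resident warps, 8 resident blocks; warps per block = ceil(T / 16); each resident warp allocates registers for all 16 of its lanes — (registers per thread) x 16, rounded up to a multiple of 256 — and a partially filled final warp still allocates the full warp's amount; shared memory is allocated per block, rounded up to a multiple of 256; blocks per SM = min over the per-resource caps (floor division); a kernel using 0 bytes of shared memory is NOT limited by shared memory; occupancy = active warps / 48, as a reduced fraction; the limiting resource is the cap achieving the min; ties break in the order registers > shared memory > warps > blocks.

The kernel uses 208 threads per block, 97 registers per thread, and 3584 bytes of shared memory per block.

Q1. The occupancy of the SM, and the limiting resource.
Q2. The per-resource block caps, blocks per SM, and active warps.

Answer: occupancy 13/24, limited by registers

registers: 2 blocks
shared memory: 9 blocks
warps: 3 blocks
blocks: 8 blocks

Answer: 2 blocks, 26 active warps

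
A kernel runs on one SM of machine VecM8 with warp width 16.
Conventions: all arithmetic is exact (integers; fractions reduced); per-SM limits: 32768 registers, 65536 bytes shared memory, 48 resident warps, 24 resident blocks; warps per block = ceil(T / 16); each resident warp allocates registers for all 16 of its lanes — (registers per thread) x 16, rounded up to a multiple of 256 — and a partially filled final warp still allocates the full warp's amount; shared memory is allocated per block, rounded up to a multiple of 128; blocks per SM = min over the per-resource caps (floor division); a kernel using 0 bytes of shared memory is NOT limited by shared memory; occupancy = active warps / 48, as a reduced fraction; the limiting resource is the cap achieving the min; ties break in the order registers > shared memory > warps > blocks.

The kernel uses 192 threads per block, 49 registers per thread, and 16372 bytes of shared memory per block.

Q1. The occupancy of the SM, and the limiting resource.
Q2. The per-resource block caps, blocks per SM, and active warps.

Answer: occupancy 1/2, limited by registers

registers: 2 blocks
shared memory: 4 blocks
warps: 4 blocks
blocks: 24 blocks

Answer: 2 blocks, 24 active warps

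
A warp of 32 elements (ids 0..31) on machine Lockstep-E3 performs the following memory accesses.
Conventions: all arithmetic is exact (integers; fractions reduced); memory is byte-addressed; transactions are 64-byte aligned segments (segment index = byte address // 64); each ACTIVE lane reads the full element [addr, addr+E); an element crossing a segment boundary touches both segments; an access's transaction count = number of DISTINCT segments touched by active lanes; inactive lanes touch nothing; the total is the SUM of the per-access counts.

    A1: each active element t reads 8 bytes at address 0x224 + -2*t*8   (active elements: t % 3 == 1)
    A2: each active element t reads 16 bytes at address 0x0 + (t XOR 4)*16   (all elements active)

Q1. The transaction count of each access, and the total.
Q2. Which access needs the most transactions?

A1: 9 transactions
A2: 8 transactions

Answer: 9,8; total 17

Answer: A1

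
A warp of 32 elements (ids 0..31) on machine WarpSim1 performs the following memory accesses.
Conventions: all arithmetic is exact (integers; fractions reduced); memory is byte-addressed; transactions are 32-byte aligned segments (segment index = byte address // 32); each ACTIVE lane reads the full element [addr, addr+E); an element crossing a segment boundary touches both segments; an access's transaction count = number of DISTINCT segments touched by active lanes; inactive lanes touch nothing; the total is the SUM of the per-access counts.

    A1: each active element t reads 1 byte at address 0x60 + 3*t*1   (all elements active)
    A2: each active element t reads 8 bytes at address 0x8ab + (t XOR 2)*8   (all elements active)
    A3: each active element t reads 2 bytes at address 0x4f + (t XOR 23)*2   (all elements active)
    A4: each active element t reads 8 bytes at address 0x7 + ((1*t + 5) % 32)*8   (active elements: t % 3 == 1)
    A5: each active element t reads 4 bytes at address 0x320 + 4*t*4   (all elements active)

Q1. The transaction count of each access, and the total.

A1: 3 transactions
A2: 9 transactions
A3: 3 transactions
A4: 8 transactions
A5: 16 transactions

Answer: 3,9,3,8,16; total 39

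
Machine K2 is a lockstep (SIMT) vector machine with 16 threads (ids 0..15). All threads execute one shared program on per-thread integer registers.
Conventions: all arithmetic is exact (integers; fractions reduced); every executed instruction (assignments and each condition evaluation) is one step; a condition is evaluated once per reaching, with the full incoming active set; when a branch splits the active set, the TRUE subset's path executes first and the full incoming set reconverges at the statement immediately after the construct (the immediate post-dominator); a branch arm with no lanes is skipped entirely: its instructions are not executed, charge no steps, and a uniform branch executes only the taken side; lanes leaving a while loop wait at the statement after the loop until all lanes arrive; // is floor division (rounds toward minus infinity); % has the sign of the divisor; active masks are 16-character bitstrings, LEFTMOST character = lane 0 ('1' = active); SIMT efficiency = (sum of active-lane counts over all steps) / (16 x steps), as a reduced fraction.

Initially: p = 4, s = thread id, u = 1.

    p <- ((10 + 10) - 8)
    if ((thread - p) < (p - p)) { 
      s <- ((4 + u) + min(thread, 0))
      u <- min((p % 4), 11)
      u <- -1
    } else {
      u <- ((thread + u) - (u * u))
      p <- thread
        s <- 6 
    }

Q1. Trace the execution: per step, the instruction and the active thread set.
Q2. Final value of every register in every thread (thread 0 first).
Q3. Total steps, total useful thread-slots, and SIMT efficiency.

step 0: p <- ((10 + 10) - 8)         1111111111111111
step 1: eval ((thread - p) < (p - p)) 1111111111111111
step 2: s <- ((4 + u) + min(thread, 0)) 1111111111110000
step 3: u <- min((p % 4), 11)        1111111111110000
step 4: u <- -1                      1111111111110000
step 5: u <- ((thread + u) - (u * u)) 0000000000001111
step 6: p <- thread                  0000000000001111
step 7: s <- 6                       0000000000001111

Answer: 8 steps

p: 12,12,12,12,12,12,12,12,12,12,12,12,12,13,14,15
s: 5,5,5,5,5,5,5,5,5,5,5,5,6,6,6,6
u: -1,-1,-1,-1,-1,-1,-1,-1,-1,-1,-1,-1,12,13,14,15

steps = 8; useful = 80; efficiency = 80/128 = 5/8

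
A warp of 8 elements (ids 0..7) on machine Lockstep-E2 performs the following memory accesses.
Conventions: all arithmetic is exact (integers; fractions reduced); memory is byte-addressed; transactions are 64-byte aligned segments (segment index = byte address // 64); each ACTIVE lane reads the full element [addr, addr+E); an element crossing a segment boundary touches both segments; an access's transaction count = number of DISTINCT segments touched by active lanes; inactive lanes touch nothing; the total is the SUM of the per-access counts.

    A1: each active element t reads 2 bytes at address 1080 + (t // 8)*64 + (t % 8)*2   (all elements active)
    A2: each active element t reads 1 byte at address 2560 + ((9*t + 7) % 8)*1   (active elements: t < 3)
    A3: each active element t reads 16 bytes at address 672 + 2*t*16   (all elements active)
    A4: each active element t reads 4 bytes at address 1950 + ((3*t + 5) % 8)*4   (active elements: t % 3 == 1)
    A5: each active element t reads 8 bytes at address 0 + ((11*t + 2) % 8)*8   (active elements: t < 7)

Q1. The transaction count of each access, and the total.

A1: 2 transactions
A2: 1 transaction
A3: 5 transactions
A4: 1 transaction
A5: 1 transaction

Answer: 2,1,5,1,1; total 10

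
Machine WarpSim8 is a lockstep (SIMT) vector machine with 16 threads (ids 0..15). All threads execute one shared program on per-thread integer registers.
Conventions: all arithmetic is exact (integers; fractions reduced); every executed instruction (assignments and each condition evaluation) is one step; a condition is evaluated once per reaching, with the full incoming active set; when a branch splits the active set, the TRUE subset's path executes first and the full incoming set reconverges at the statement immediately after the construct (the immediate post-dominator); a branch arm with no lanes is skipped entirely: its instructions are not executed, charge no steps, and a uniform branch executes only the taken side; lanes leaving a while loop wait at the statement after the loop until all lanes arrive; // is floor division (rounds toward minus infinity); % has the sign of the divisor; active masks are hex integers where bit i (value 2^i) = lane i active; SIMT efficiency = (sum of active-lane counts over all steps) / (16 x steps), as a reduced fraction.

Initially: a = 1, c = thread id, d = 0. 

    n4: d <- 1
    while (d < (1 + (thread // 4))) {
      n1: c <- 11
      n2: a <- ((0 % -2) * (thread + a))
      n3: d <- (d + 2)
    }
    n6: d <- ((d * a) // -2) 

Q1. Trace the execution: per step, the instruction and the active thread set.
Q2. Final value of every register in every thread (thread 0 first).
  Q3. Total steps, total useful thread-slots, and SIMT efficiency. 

step 0: d <- 1                       0xffff
step 1: eval (d < (1 + (thread // 4))) 0xffff
step 2: c <- 11                      0xfff0
step 3: a <- ((0 % -2) * (thread + a)) 0xfff0
step 4: d <- (d + 2)                 0xfff0
step 5: eval (d < (1 + (thread // 4))) 0xfff0
step 6: c <- 11                      0xf000
step 7: a <- ((0 % -2) * (thread + a)) 0xf000
step 8: d <- (d + 2)                 0xf000
step 9: eval (d < (1 + (thread // 4))) 0xf000
step 10: d <- ((d * a) // -2)         0xffff

Answer: 11 steps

a: 1,1,1,1,0,0,0,0,0,0,0,0,0,0,0,0
c: 0,1,2,3,11,11,11,11,11,11,11,11,11,11,11,11
d: -1,-1,-1,-1,0,0,0,0,0,0,0,0,0,0,0,0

steps = 11; useful = 112; efficiency = 112/176 = 7/11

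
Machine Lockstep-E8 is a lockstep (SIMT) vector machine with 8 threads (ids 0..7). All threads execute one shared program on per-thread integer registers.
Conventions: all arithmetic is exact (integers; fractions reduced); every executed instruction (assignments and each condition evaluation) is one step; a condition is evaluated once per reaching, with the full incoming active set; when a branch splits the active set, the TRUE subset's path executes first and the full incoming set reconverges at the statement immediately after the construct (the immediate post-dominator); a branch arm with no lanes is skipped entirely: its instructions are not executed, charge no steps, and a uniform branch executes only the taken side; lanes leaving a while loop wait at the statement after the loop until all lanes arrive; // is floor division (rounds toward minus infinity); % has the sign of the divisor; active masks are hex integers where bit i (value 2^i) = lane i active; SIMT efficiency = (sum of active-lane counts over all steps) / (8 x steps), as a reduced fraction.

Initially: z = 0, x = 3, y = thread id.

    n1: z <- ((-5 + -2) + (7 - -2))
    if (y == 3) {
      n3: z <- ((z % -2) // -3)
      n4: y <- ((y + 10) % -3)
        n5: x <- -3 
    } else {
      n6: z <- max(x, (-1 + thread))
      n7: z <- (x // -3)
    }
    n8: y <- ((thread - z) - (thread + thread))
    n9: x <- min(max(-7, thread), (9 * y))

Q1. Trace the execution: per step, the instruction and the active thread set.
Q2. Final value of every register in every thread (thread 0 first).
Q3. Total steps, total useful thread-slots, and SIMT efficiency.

step 0: z <- ((-5 + -2) + (7 - -2))  0xff
step 1: eval (y == 3)                0xff
step 2: z <- ((z % -2) // -3)        0x08
step 3: y <- ((y + 10) % -3)         0x08
step 4: x <- -3                      0x08
step 5: z <- max(x, (-1 + thread))   0xf7
step 6: z <- (x // -3)               0xf7
step 7: y <- ((thread - z) - (thread + thread)) 0xff
step 8: x <- min(max(-7, thread), (9 * y)) 0xff

Answer: 9 steps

z: -1,-1,-1,0,-1,-1,-1,-1
x: 0,0,-9,-27,-27,-36,-45,-54
y: 1,0,-1,-3,-3,-4,-5,-6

steps = 9; useful = 49; efficiency = 49/72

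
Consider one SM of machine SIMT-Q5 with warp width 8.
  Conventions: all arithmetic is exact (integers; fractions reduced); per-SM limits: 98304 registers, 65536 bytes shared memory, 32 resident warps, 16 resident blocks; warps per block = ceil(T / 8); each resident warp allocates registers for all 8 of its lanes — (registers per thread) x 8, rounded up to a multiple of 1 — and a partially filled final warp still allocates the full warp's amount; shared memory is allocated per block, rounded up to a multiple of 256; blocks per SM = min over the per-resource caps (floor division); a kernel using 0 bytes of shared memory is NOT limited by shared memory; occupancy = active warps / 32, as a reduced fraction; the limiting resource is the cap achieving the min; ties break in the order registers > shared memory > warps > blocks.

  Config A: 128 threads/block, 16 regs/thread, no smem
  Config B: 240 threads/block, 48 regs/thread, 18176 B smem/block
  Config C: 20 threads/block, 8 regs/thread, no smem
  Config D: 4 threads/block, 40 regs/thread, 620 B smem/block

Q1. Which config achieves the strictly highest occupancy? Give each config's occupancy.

occupancies: A 1, B 15/16, C 15/16, D 1/2

Answer: A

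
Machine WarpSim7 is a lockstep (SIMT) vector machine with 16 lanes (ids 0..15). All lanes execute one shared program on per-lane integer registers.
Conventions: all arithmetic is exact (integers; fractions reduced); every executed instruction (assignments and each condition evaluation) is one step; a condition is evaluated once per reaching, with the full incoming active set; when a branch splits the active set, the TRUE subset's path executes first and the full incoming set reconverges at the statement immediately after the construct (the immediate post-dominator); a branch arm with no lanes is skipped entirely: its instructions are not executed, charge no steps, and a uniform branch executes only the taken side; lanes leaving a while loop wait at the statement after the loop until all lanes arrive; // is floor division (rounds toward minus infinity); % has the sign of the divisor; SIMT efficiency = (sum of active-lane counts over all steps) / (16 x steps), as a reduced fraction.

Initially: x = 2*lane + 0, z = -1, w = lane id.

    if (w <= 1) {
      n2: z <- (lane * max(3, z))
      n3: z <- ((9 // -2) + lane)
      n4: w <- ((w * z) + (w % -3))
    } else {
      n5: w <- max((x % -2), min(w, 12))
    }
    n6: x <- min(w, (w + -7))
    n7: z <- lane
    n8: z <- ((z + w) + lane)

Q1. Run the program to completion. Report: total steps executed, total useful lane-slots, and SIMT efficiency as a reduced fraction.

Answer: 8 steps, 84 useful, 21/32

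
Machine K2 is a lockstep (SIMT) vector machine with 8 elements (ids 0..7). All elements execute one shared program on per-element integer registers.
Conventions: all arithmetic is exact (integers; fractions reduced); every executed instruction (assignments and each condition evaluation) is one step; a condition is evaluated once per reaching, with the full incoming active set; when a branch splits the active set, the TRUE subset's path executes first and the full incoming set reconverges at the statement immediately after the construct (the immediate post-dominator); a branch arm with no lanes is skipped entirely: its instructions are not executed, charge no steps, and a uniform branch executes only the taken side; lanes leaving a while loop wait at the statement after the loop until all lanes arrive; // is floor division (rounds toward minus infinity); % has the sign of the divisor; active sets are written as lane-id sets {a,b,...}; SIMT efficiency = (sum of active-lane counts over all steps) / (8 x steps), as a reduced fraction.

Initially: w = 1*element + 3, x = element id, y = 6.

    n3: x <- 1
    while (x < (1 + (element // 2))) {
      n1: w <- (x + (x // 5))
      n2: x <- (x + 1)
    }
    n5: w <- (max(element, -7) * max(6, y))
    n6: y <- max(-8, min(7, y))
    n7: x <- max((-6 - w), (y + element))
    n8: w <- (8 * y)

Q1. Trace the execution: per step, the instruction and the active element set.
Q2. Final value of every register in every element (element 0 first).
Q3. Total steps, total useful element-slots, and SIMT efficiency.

step 0: x <- 1                       {0,1,2,3,4,5,6,7}
step 1: eval (x < (1 + (element // 2))) {0,1,2,3,4,5,6,7}
step 2: w <- (x + (x // 5))          {2,3,4,5,6,7}
step 3: x <- (x + 1)                 {2,3,4,5,6,7}
step 4: eval (x < (1 + (element // 2))) {2,3,4,5,6,7}
step 5: w <- (x + (x // 5))          {4,5,6,7}
step 6: x <- (x + 1)                 {4,5,6,7}
step 7: eval (x < (1 + (element // 2))) {4,5,6,7}
step 8: w <- (x + (x // 5))          {6,7}
step 9: x <- (x + 1)                 {6,7}
step 10: eval (x < (1 + (element // 2))) {6,7}
step 11: w <- (max(element, -7) * max(6, y)) {0,1,2,3,4,5,6,7}
step 12: y <- max(-8, min(7, y))      {0,1,2,3,4,5,6,7}
step 13: x <- max((-6 - w), (y + element)) {0,1,2,3,4,5,6,7}
step 14: w <- (8 * y)                 {0,1,2,3,4,5,6,7}

Answer: 15 steps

w: 48,48,48,48,48,48,48,48
x: 6,7,8,9,10,11,12,13
y: 6,6,6,6,6,6,6,6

steps = 15; useful = 84; efficiency = 84/120 = 7/10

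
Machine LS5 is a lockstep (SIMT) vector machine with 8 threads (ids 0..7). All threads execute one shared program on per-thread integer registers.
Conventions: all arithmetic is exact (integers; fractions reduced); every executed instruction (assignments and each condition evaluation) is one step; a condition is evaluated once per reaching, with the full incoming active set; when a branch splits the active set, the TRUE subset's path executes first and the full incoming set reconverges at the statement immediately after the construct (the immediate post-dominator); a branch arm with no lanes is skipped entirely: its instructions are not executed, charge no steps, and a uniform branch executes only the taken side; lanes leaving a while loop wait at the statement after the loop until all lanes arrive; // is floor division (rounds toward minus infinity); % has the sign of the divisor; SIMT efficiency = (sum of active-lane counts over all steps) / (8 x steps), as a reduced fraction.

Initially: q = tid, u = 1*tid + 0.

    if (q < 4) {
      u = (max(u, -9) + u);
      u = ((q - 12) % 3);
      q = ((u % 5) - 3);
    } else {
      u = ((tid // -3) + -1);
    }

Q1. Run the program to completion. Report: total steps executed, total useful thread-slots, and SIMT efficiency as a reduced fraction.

Answer: 5 steps, 24 useful, 3/5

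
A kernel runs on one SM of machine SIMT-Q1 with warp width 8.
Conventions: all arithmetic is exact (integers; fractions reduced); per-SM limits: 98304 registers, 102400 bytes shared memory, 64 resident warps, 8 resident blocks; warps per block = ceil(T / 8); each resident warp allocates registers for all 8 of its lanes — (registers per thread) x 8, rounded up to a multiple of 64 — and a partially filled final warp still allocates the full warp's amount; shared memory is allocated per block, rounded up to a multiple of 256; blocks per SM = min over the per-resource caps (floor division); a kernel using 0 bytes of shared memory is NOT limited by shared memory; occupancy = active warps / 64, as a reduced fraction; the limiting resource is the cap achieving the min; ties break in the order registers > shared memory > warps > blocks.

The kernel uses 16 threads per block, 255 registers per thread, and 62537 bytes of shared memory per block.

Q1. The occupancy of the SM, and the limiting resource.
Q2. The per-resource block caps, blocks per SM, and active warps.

Answer: occupancy 1/32, limited by shared memory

registers: 24 blocks
shared memory: 1 block
warps: 32 blocks
blocks: 8 blocks

Answer: 1 block, 2 active warps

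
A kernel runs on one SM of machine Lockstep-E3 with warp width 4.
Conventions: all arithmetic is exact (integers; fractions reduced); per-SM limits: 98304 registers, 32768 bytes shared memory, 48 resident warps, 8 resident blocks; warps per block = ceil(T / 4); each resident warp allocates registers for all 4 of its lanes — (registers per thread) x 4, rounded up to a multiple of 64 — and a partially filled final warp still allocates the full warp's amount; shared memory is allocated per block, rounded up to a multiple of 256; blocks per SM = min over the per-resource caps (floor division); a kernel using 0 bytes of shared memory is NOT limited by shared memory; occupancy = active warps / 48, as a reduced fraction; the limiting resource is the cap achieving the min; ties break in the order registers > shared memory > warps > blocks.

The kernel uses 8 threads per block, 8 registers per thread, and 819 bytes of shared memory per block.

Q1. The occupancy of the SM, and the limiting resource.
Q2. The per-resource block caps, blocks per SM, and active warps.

Answer: occupancy 1/3, limited by blocks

registers: 768 blocks
shared memory: 32 blocks
warps: 24 blocks
blocks: 8 blocks

Answer: 8 blocks, 16 active warps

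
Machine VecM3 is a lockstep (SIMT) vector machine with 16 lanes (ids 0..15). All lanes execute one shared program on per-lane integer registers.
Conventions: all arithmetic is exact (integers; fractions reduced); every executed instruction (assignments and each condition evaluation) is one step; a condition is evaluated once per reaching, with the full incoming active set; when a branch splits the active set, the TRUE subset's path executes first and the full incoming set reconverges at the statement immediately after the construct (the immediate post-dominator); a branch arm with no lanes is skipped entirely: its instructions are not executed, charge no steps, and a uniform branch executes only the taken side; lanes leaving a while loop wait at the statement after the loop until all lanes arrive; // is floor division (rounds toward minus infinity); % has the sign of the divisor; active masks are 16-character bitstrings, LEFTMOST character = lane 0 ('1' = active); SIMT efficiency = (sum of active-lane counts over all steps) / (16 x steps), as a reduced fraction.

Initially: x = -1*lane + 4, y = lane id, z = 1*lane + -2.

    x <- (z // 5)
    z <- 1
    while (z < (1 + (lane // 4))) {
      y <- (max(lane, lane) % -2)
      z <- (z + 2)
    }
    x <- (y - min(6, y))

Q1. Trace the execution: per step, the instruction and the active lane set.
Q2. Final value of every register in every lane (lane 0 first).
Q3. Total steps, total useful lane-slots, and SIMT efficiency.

step 0: x <- (z // 5)                1111111111111111
step 1: z <- 1                       1111111111111111
step 2: eval (z < (1 + (lane // 4))) 1111111111111111
step 3: y <- (max(lane, lane) % -2)  0000111111111111
step 4: z <- (z + 2)                 0000111111111111
step 5: eval (z < (1 + (lane // 4))) 0000111111111111
step 6: y <- (max(lane, lane) % -2)  0000000000001111
step 7: z <- (z + 2)                 0000000000001111
step 8: eval (z < (1 + (lane // 4))) 0000000000001111
step 9: x <- (y - min(6, y))         1111111111111111

Answer: 10 steps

x: 0,0,0,0,0,0,0,0,0,0,0,0,0,0,0,0
y: 0,1,2,3,0,-1,0,-1,0,-1,0,-1,0,-1,0,-1
z: 1,1,1,1,3,3,3,3,3,3,3,3,5,5,5,5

steps = 10; useful = 112; efficiency = 112/160 = 7/10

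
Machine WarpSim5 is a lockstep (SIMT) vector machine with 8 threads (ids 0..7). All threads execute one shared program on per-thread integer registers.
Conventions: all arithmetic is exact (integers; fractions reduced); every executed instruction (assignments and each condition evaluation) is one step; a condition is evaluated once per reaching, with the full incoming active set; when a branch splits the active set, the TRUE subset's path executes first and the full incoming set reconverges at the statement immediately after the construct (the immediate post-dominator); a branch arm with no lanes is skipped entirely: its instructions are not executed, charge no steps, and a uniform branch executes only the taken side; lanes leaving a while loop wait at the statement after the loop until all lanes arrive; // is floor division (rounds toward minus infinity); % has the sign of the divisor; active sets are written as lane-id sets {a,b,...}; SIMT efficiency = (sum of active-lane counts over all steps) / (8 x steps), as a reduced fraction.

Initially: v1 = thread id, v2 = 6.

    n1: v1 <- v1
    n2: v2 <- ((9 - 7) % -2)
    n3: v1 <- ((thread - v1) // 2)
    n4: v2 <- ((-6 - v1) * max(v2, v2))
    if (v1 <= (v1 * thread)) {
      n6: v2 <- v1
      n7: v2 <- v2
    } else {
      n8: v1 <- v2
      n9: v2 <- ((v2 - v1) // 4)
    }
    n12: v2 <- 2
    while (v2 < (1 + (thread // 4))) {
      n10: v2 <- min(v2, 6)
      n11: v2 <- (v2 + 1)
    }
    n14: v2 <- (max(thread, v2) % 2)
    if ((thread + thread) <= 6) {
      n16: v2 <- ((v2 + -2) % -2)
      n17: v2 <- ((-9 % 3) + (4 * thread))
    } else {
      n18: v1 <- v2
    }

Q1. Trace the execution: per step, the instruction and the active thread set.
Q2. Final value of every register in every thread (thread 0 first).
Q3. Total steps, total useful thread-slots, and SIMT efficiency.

step 0: v1 <- v1                     {0,1,2,3,4,5,6,7}
step 1: v2 <- ((9 - 7) % -2)         {0,1,2,3,4,5,6,7}
step 2: v1 <- ((thread - v1) // 2)   {0,1,2,3,4,5,6,7}
step 3: v2 <- ((-6 - v1) * max(v2, v2)) {0,1,2,3,4,5,6,7}
step 4: eval (v1 <= (v1 * thread))   {0,1,2,3,4,5,6,7}
step 5: v2 <- v1                     {0,1,2,3,4,5,6,7}
step 6: v2 <- v2                     {0,1,2,3,4,5,6,7}
step 7: v2 <- 2                      {0,1,2,3,4,5,6,7}
step 8: eval (v2 < (1 + (thread // 4))) {0,1,2,3,4,5,6,7}
step 9: v2 <- (max(thread, v2) % 2)  {0,1,2,3,4,5,6,7}
step 10: eval ((thread + thread) <= 6) {0,1,2,3,4,5,6,7}
step 11: v2 <- ((v2 + -2) % -2)       {0,1,2,3}
step 12: v2 <- ((-9 % 3) + (4 * thread)) {0,1,2,3}
step 13: v1 <- v2                     {4,5,6,7}

Answer: 14 steps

v1: 0,0,0,0,0,1,0,1
v2: 0,4,8,12,0,1,0,1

steps = 14; useful = 100; efficiency = 100/112 = 25/28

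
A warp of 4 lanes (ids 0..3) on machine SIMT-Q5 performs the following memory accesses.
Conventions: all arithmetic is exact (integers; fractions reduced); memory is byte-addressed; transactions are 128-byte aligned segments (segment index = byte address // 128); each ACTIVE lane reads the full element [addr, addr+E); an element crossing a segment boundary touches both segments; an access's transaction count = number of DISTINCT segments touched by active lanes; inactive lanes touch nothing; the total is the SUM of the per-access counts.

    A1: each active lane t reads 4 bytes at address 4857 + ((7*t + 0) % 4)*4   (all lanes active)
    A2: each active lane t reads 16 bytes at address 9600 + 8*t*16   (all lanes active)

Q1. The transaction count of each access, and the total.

A1: 2 transactions
A2: 4 transactions

Answer: 2,4; total 6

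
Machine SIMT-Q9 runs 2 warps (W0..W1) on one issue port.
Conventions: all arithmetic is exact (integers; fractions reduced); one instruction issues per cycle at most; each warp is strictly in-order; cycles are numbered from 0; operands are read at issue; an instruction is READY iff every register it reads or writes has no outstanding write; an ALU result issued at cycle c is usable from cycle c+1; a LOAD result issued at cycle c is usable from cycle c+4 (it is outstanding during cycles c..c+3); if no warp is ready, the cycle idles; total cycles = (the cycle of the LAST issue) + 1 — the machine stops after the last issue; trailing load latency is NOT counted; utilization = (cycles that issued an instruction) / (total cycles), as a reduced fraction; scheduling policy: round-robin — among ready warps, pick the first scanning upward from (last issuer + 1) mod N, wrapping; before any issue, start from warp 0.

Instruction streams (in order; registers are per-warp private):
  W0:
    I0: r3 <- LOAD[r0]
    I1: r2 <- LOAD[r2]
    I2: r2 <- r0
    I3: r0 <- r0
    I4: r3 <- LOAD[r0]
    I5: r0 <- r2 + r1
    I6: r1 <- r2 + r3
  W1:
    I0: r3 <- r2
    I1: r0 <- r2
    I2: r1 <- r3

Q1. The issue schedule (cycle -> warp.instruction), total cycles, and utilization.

cycle 0: W0.I0
cycle 1: W1.I0
cycle 2: W0.I1
cycle 3: W1.I1
cycle 4: W1.I2
cycle 5: idle
cycle 6: W0.I2
cycle 7: W0.I3
cycle 8: W0.I4
cycle 9: W0.I5
cycle 10: idle
cycle 11: idle
cycle 12: W0.I6

Answer: 13 cycles, utilization 10/13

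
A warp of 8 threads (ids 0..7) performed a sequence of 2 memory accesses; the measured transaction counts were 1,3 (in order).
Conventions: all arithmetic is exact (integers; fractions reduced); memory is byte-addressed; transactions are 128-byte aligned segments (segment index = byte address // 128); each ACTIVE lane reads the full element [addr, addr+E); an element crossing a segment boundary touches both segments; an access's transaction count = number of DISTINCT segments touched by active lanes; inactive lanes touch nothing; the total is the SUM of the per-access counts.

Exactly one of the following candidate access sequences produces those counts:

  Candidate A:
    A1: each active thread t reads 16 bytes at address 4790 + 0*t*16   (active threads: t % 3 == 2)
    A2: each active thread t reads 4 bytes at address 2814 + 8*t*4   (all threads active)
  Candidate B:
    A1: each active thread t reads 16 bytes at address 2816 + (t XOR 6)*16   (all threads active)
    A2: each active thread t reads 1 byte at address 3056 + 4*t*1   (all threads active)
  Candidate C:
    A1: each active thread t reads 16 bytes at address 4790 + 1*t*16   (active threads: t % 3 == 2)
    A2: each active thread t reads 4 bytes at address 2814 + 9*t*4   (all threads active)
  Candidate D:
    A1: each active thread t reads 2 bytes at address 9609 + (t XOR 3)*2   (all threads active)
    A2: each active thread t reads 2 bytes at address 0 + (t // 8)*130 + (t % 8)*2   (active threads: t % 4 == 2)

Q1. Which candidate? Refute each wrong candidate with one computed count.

B: A2 gives 2 transactions, not 3
C: A1 gives 2 transactions, not 1
D: A2 gives 1 transaction, not 3
A: all counts match (1,3)

Answer: A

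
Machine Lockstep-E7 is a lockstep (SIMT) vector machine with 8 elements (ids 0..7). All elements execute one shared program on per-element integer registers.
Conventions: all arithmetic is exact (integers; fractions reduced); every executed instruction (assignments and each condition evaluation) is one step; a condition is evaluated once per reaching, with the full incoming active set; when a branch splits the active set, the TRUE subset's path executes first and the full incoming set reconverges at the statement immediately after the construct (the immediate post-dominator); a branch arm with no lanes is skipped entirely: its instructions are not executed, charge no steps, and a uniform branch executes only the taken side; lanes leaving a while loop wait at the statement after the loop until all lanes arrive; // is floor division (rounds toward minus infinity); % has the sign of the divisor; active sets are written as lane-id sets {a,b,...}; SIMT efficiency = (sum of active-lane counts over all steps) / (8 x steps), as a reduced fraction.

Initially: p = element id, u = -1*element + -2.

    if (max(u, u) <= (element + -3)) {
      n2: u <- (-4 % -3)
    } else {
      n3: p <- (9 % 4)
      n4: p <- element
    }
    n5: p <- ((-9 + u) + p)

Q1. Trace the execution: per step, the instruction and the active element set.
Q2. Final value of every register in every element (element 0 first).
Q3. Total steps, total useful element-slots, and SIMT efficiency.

step 0: eval (max(u, u) <= (element + -3)) {0,1,2,3,4,5,6,7}
step 1: u <- (-4 % -3)               {1,2,3,4,5,6,7}
step 2: p <- (9 % 4)                 {0}
step 3: p <- element                 {0}
step 4: p <- ((-9 + u) + p)          {0,1,2,3,4,5,6,7}

Answer: 5 steps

p: -11,-9,-8,-7,-6,-5,-4,-3
u: -2,-1,-1,-1,-1,-1,-1,-1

steps = 5; useful = 25; efficiency = 25/40 = 5/8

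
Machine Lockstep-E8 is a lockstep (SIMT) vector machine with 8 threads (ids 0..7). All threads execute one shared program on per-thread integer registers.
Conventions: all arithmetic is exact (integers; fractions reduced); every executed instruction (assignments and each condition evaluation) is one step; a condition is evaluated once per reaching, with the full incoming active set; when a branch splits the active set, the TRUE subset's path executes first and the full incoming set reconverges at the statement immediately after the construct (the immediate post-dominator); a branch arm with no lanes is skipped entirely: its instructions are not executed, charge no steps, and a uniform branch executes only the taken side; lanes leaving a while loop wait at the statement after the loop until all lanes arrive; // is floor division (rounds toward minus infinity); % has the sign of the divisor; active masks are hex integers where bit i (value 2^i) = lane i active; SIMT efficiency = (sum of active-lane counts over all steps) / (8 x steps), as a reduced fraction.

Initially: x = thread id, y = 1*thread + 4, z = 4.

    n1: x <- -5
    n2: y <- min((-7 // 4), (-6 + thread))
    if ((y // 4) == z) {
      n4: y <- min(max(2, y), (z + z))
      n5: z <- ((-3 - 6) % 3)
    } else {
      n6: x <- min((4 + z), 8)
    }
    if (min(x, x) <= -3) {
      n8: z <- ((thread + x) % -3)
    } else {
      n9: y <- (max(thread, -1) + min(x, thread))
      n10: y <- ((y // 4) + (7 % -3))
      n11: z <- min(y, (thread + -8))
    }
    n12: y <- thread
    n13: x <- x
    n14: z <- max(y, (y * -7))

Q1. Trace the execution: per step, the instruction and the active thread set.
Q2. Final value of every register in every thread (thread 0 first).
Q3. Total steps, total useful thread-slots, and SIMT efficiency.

step 0: x <- -5                      0xff
step 1: y <- min((-7 // 4), (-6 + thread)) 0xff
step 2: eval ((y // 4) == z)         0xff
step 3: x <- min((4 + z), 8)         0xff
step 4: eval (min(x, x) <= -3)       0xff
step 5: y <- (max(thread, -1) + min(x, thread)) 0xff
step 6: y <- ((y // 4) + (7 % -3))   0xff
step 7: z <- min(y, (thread + -8))   0xff
step 8: y <- thread                  0xff
step 9: x <- x                       0xff
step 10: z <- max(y, (y * -7))        0xff

Answer: 11 steps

x: 8,8,8,8,8,8,8,8
y: 0,1,2,3,4,5,6,7
z: 0,1,2,3,4,5,6,7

steps = 11; useful = 88; efficiency = 88/88 = 1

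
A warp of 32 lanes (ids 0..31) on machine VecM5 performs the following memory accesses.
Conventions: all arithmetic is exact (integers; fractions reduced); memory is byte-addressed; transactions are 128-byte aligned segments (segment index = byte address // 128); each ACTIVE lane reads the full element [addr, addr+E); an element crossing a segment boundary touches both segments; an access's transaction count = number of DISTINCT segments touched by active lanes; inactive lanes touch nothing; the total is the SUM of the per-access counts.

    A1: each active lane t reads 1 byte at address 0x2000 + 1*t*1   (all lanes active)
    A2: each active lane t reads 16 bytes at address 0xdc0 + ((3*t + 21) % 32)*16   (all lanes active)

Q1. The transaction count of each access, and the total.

A1: 1 transaction
A2: 5 transactions

Answer: 1,5; total 6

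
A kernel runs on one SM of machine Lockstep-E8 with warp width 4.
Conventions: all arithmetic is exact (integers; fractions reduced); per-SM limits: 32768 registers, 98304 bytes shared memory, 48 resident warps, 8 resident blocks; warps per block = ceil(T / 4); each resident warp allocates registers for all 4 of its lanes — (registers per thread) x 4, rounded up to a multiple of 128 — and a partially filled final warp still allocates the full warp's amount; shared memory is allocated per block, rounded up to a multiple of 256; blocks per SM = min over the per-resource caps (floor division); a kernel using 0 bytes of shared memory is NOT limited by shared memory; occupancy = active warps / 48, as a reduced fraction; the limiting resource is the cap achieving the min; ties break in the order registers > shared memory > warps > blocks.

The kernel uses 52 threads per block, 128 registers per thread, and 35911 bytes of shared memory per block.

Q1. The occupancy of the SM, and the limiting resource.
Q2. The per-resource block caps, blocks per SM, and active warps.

Answer: occupancy 13/24, limited by shared memory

registers: 4 blocks
shared memory: 2 blocks
warps: 3 blocks
blocks: 8 blocks

Answer: 2 blocks, 26 active warps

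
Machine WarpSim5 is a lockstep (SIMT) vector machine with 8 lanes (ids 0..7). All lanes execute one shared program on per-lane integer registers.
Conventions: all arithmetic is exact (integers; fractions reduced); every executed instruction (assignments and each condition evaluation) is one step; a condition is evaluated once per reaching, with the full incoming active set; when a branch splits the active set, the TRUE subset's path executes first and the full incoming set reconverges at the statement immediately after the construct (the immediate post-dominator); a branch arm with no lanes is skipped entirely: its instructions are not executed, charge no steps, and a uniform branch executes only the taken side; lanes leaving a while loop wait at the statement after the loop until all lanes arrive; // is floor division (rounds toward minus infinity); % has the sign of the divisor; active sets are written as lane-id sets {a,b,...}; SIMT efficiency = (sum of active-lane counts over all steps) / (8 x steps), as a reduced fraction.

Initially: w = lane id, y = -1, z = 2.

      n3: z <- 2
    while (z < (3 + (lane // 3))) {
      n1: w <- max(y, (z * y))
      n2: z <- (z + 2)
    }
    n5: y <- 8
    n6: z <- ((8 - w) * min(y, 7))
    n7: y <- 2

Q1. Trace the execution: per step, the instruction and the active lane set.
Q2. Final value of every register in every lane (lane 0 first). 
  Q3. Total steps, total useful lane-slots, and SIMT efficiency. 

step 0: z <- 2                       {0,1,2,3,4,5,6,7}
step 1: eval (z < (3 + (lane // 3))) {0,1,2,3,4,5,6,7}
step 2: w <- max(y, (z * y))         {0,1,2,3,4,5,6,7}
step 3: z <- (z + 2)                 {0,1,2,3,4,5,6,7}
step 4: eval (z < (3 + (lane // 3))) {0,1,2,3,4,5,6,7}
step 5: w <- max(y, (z * y))         {6,7}
step 6: z <- (z + 2)                 {6,7}
step 7: eval (z < (3 + (lane // 3))) {6,7}
step 8: y <- 8                       {0,1,2,3,4,5,6,7}
step 9: z <- ((8 - w) * min(y, 7))   {0,1,2,3,4,5,6,7}
step 10: y <- 2                       {0,1,2,3,4,5,6,7}

Answer: 11 steps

w: -1,-1,-1,-1,-1,-1,-1,-1
y: 2,2,2,2,2,2,2,2
z: 63,63,63,63,63,63,63,63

steps = 11; useful = 70; efficiency = 70/88 = 35/44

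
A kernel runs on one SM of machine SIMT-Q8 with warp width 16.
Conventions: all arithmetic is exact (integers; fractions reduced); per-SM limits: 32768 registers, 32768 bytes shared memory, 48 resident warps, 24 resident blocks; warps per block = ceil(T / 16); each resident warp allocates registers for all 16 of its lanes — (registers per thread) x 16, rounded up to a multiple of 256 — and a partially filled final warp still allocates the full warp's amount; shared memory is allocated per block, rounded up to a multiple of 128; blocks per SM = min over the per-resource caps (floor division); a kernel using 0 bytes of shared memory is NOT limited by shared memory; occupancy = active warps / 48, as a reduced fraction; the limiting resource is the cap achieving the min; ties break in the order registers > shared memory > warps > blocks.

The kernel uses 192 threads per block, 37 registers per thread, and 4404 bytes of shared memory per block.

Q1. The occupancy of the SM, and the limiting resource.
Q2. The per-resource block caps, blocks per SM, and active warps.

Answer: occupancy 3/4, limited by registers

registers: 3 blocks
shared memory: 7 blocks
warps: 4 blocks
blocks: 24 blocks

Answer: 3 blocks, 36 active warps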